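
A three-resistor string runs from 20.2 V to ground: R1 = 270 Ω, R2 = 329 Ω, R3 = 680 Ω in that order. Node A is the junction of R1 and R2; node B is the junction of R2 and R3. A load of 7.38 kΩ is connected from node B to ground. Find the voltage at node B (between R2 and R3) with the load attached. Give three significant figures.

V ≈ 10.3 V

At node B, R3 is in parallel with the load: R3‖R_L = 622.6 Ω.
Below node A the resistance is R2 + (R3‖R_L) = 951.6 Ω, so V_A = 20.2 × 951.6/1222 = 15.74 V.
Then V_B = V_A × (R3‖R_L)/(R2 + R3‖R_L) = 15.74 × 622.6/951.6 = 10.3 V.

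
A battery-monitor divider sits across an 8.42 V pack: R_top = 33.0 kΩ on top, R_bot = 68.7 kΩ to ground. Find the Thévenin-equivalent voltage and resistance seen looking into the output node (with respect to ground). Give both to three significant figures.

V_th is the open-circuit tap voltage: 8.42 × 68.7/(33.0 + 68.7) = 5.69 V.
With the supply zeroed, R_top and R_bot appear in parallel from the tap: R_th = R_top‖R_bot = (33.0 × 68.7)/101.7 = 22.3 kΩ.

V_th = 5.69 V, R_th = 22.3 kΩ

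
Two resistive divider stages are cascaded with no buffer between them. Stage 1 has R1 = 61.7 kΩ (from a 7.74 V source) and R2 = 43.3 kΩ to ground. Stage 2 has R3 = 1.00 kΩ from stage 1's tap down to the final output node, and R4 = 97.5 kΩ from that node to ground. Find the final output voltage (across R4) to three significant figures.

V_out ≈ 2.51 V

Stage 2 presents R3+R4 = 98.50 kΩ as a load on stage 1's tap.
Stage 1's lower leg becomes R2‖(R3+R4) = 30.08 kΩ, so V_mid = 7.74 × 30.08/91.78 = 2.537 V.
Stage 2 is itself unloaded: V_out = V_mid × R4/(R3+R4) = 2.537 × 97.5/98.50 = 2.51 V.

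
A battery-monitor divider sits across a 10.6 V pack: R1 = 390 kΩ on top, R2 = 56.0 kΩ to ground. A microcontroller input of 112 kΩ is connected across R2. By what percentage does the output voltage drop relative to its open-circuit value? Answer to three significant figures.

Unloaded V = 10.6 × 56.0/446.0 = 1.331 V.
Loaded: R2‖R_L = 37.33 kΩ, giving V = 10.6 × 37.33/427.3 = 0.9261 V.
Drop = (1.331 − 0.9261) / 1.331 = 30.4 %.

30.4 %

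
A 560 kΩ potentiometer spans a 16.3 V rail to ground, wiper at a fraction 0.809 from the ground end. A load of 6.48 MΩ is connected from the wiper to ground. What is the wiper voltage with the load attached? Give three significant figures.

V ≈ 13.0 V

The wiper splits the pot into (1−α)R = 107.0 kΩ above and αR = 453.0 kΩ below.
Lower section ‖ load = 423.4 kΩ.
V_wiper = 16.3 × 423.4/(107.0 + 423.4) = 13.0 V.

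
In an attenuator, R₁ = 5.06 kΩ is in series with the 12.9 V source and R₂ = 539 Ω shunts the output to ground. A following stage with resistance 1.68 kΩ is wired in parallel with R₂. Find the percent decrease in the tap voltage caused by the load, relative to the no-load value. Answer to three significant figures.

22.5 %

The divider's output (Thévenin) resistance is R₁‖R₂ = 487.1 Ω.
Fractional drop under load = R_th/(R_th + R_L) = 487.1 / (487.1 + 1680) = 0.2248.
So the output falls by 22.5 %.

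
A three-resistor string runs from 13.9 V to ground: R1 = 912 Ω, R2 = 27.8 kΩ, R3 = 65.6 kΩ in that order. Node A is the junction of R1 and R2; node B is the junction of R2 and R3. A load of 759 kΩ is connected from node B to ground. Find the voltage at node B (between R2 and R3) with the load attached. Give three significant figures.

At node B, R3 is in parallel with the load: R3‖R_L = 60380 Ω.
Below node A the resistance is R2 + (R3‖R_L) = 88180 Ω, so V_A = 13.9 × 88180/89090 = 13.76 V.
Then V_B = V_A × (R3‖R_L)/(R2 + R3‖R_L) = 13.76 × 60380/88180 = 9.42 V.

V ≈ 9.42 V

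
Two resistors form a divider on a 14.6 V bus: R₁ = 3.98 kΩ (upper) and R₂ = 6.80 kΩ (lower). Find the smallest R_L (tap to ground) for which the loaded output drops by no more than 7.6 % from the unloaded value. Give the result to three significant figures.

R_L(min) ≈ 30.5 kΩ

Output resistance R_th = R₁‖R₂ = (3.98 × 6.80)/10.78 = 2.511 kΩ.
The fractional drop is R_th/(R_th + R_L); requiring this ≤ 0.0760 gives R_L ≥ R_th(1/0.0760 − 1) = 2.511 × 12.16 = 30.5 kΩ.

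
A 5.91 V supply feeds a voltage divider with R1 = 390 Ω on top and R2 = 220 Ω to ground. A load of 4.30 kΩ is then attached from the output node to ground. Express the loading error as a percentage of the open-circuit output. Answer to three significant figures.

3.17 %

The divider's output (Thévenin) resistance is R1‖R2 = 140.7 Ω.
Fractional drop under load = R_th/(R_th + R_L) = 140.7 / (140.7 + 4300) = 0.03167.
So the output falls by 3.17 %.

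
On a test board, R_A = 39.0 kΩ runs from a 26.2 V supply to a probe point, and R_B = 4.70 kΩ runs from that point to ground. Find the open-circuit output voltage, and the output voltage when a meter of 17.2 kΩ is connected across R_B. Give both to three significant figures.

Open-circuit: V = 26.2 × 4.70/(39.0 + 4.70) = 2.82 V.
With the load, R_B becomes R_B‖R_L = 3.691 kΩ, so V = 26.2 × 3.691/42.69 = 2.27 V.

Unloaded: 2.82 V; loaded: 2.27 V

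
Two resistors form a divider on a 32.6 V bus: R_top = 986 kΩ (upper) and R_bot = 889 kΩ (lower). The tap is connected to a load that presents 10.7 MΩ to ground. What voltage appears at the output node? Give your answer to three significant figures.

The load sits in parallel with R_bot: R_bot‖R_L = (889 × 10700) / (889 + 10700) = 820.8 kΩ.
V_out = 32.6 × 820.8 / (986 + 820.8) = 32.6 × 820.8/1807 = 14.8 V.

V_out ≈ 14.8 V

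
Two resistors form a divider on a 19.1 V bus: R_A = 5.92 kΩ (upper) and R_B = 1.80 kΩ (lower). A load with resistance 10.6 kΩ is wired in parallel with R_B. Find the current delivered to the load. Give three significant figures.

R_B‖R_L = 1.539 kΩ; V_out = 19.1 × 1.539/7.459 = 3.940 V.
I_L = V_out / R_L = 3.940 / 10.6 kΩ = 0.372 mA.

I_L ≈ 0.372 mA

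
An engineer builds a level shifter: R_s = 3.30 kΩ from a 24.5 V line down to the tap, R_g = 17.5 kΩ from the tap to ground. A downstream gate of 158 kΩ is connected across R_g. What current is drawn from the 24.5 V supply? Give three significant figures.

I ≈ 1.29 mA

R_g‖R_L = 15.75 kΩ, so the source sees R_s + R_g‖R_L = 19.05 kΩ.
I = 24.5 V / 19.05 kΩ = 1.29 mA.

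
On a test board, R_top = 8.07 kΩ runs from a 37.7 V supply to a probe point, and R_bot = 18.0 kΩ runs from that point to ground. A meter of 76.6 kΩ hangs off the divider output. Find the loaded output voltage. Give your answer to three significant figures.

V_out ≈ 24.3 V

The load sits in parallel with R_bot: R_bot‖R_L = (18.0 × 76.6) / (18.0 + 76.6) = 14.58 kΩ.
V_out = 37.7 × 14.58 / (8.07 + 14.58) = 37.7 × 14.58/22.65 = 24.3 V.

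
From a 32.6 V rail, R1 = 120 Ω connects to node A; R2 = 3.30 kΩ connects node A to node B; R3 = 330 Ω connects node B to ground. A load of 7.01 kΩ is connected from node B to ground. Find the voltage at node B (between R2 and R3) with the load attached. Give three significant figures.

At node B, R3 is in parallel with the load: R3‖R_L = 315.2 Ω.
Below node A the resistance is R2 + (R3‖R_L) = 3615 Ω, so V_A = 32.6 × 3615/3735 = 31.55 V.
Then V_B = V_A × (R3‖R_L)/(R2 + R3‖R_L) = 31.55 × 315.2/3615 = 2.75 V.

V ≈ 2.75 V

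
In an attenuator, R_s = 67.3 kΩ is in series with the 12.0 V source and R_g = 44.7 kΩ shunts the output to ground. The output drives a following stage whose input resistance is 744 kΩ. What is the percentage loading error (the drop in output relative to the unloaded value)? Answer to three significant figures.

3.48 %

The divider's output (Thévenin) resistance is R_s‖R_g = 26.86 kΩ.
Fractional drop under load = R_th/(R_th + R_L) = 26.86 / (26.86 + 744) = 0.03484.
So the output falls by 3.48 %.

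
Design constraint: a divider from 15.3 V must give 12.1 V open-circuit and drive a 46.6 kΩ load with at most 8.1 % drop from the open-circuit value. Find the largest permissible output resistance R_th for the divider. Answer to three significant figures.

R_th ≤ 4.11 kΩ

Loading drop = R_th/(R_th + R_L) ≤ 0.0810, so R_th ≤ R_L · ε/(1−ε) = 46.6 kΩ × 0.0810/0.9190 = 4.11 kΩ.
(Any R1, R2 with R2/(R1+R2) = 0.791 and R1‖R2 ≤ 4.11 kΩ will meet the spec.)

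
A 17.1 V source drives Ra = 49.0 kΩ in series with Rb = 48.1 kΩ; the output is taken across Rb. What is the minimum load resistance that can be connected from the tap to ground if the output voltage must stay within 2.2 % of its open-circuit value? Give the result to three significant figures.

R_L(min) ≈ 1.08 MΩ

Output resistance R_th = Ra‖Rb = (49.0 × 48.1)/97.10 = 24.27 kΩ.
The fractional drop is R_th/(R_th + R_L); requiring this ≤ 0.0220 gives R_L ≥ R_th(1/0.0220 − 1) = 24.27 × 44.45 = 1.08 MΩ.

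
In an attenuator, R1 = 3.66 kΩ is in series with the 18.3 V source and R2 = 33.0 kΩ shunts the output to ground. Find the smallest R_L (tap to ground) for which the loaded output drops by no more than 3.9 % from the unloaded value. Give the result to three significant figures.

Output resistance R_th = R1‖R2 = (3.66 × 33.0)/36.66 = 3.295 kΩ.
The fractional drop is R_th/(R_th + R_L); requiring this ≤ 0.0390 gives R_L ≥ R_th(1/0.0390 − 1) = 3.295 × 24.64 = 81.2 kΩ.

R_L(min) ≈ 81.2 kΩ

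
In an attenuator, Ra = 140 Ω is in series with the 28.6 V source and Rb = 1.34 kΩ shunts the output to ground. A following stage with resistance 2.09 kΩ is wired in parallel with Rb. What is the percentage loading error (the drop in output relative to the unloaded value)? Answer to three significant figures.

The divider's output (Thévenin) resistance is Ra‖Rb = 126.8 Ω.
Fractional drop under load = R_th/(R_th + R_L) = 126.8 / (126.8 + 2090) = 0.05718.
So the output falls by 5.72 %.

5.72 %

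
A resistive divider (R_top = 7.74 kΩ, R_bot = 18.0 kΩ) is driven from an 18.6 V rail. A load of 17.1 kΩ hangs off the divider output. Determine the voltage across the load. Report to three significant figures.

V_out ≈ 9.88 V

The load sits in parallel with R_bot: R_bot‖R_L = (18.0 × 17.1) / (18.0 + 17.1) = 8.769 kΩ.
V_out = 18.6 × 8.769 / (7.74 + 8.769) = 18.6 × 8.769/16.51 = 9.88 V.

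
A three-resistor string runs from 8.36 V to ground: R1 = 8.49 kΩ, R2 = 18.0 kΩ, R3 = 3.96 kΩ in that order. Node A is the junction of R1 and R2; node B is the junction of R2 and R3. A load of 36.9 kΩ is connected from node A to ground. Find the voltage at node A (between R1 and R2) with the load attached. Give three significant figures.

V ≈ 5.17 V

Below node A the series string R2+R3 = 21.96 kΩ sits in parallel with the 36.9 kΩ load: 13.77 kΩ.
V_A = 8.36 × 13.77/(8.49 + 13.77) = 5.17 V.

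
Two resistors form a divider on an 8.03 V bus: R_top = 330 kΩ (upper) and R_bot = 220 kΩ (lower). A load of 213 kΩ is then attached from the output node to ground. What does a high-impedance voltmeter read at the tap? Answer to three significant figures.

V_out ≈ 1.98 V

The load sits in parallel with R_bot: R_bot‖R_L = (220 × 213) / (220 + 213) = 108.2 kΩ.
V_out = 8.03 × 108.2 / (330 + 108.2) = 8.03 × 108.2/438.2 = 1.98 V.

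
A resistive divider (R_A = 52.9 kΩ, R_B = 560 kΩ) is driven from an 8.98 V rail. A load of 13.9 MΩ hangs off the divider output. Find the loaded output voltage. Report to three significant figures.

The load sits in parallel with R_B: R_B‖R_L = (560 × 13900) / (560 + 13900) = 538.3 kΩ.
V_out = 8.98 × 538.3 / (52.9 + 538.3) = 8.98 × 538.3/591.2 = 8.18 V.
(Unloaded it would have been 8.20 V.)

V_out ≈ 8.18 V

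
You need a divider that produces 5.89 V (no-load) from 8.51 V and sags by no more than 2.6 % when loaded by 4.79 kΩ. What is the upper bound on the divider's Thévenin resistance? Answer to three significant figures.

Loading drop = R_th/(R_th + R_L) ≤ 0.0260, so R_th ≤ R_L · ε/(1−ε) = 4.79 kΩ × 0.0260/0.9740 = 128 Ω.
(Any R1, R2 with R2/(R1+R2) = 0.692 and R1‖R2 ≤ 128 Ω will meet the spec.)

R_th ≤ 128 Ω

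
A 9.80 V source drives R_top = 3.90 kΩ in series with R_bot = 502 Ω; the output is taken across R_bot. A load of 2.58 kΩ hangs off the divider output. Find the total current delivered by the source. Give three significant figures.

I ≈ 2.27 mA

R_bot‖R_L = 420.2 Ω, so the source sees R_top + R_bot‖R_L = 4320 Ω.
I = 9.80 V / 4320 Ω = 2.27 mA.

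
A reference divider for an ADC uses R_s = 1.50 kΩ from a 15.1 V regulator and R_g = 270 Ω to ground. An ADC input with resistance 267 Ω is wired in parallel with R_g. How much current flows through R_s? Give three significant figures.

R_g‖R_L = 134.2 Ω, so the source sees R_s + R_g‖R_L = 1634 Ω.
I = 15.1 V / 1634 Ω = 9.24 mA.

I ≈ 9.24 mA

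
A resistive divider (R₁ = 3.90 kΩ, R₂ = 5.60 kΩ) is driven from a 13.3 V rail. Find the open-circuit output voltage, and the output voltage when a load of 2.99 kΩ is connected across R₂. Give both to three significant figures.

Unloaded: 7.84 V; loaded: 4.43 V

Open-circuit: V = 13.3 × 5.60/(3.90 + 5.60) = 7.84 V.
With the load, R₂ becomes R₂‖R_L = 1.949 kΩ, so V = 13.3 × 1.949/5.849 = 4.43 V.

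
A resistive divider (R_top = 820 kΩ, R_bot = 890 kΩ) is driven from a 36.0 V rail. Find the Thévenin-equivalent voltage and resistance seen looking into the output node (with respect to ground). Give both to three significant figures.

V_th = 18.7 V, R_th = 427 kΩ

V_th is the open-circuit tap voltage: 36.0 × 890/(820 + 890) = 18.7 V.
With the supply zeroed, R_top and R_bot appear in parallel from the tap: R_th = R_top‖R_bot = (820 × 890)/1710 = 427 kΩ.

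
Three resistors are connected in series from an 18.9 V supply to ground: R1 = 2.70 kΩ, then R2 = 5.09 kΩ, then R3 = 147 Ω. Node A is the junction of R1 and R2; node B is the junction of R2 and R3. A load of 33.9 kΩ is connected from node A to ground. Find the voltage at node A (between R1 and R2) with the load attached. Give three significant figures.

V ≈ 11.8 V

Below node A the series string R2+R3 = 5237 Ω sits in parallel with the 33900 Ω load: 4536 Ω.
V_A = 18.9 × 4536/(2700 + 4536) = 11.8 V.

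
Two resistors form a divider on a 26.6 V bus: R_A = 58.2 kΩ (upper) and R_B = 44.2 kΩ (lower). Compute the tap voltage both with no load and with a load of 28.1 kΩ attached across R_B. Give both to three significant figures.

Open-circuit: V = 26.6 × 44.2/(58.2 + 44.2) = 11.5 V.
With the load, R_B becomes R_B‖R_L = 17.18 kΩ, so V = 26.6 × 17.18/75.38 = 6.06 V.

Unloaded: 11.5 V; loaded: 6.06 V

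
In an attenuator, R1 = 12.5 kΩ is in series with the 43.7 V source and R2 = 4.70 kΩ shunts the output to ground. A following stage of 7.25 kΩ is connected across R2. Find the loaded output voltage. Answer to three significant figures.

The load sits in parallel with R2: R2‖R_L = (4.70 × 7.25) / (4.70 + 7.25) = 2.851 kΩ.
V_out = 43.7 × 2.851 / (12.5 + 2.851) = 43.7 × 2.851/15.35 = 8.12 V.

V_out ≈ 8.12 V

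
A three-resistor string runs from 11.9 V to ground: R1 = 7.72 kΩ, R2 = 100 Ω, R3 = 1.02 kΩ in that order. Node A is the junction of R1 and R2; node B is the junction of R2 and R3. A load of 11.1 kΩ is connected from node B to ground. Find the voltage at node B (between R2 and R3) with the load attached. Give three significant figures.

At node B, R3 is in parallel with the load: R3‖R_L = 934.2 Ω.
Below node A the resistance is R2 + (R3‖R_L) = 1034 Ω, so V_A = 11.9 × 1034/8754 = 1.406 V.
Then V_B = V_A × (R3‖R_L)/(R2 + R3‖R_L) = 1.406 × 934.2/1034 = 1.27 V.

V ≈ 1.27 V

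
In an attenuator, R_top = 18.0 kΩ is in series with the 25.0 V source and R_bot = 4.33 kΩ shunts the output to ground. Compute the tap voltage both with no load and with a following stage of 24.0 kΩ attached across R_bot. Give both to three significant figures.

Unloaded: 4.85 V; loaded: 4.23 V

Open-circuit: V = 25.0 × 4.33/(18.0 + 4.33) = 4.85 V.
With the load, R_bot becomes R_bot‖R_L = 3.668 kΩ, so V = 25.0 × 3.668/21.67 = 4.23 V.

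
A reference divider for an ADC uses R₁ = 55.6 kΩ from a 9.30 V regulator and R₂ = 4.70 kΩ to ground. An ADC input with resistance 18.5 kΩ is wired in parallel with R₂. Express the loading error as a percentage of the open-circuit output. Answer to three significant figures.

19.0 %

The divider's output (Thévenin) resistance is R₁‖R₂ = 4.334 kΩ.
Fractional drop under load = R_th/(R_th + R_L) = 4.334 / (4.334 + 18.5) = 0.1898.
So the output falls by 19.0 %.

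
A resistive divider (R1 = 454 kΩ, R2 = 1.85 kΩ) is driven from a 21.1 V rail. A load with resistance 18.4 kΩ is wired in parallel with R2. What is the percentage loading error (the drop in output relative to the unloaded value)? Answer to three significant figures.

9.10 %

The divider's output (Thévenin) resistance is R1‖R2 = 1.842 kΩ.
Fractional drop under load = R_th/(R_th + R_L) = 1.842 / (1.842 + 18.4) = 0.09102.
So the output falls by 9.10 %.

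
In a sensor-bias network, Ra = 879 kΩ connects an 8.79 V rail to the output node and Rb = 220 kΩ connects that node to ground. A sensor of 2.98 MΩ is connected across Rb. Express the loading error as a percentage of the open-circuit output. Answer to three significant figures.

5.58 %

The divider's output (Thévenin) resistance is Ra‖Rb = 176.0 kΩ.
Fractional drop under load = R_th/(R_th + R_L) = 176.0 / (176.0 + 2980) = 0.05575.
So the output falls by 5.58 %.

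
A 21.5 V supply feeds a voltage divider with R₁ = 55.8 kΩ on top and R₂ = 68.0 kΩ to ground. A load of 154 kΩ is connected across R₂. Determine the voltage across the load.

V_out ≈ 9.85 V

The load sits in parallel with R₂: R₂‖R_L = (68.0 × 154) / (68.0 + 154) = 47.17 kΩ.
V_out = 21.5 × 47.17 / (55.8 + 47.17) = 21.5 × 47.17/103.0 = 9.85 V.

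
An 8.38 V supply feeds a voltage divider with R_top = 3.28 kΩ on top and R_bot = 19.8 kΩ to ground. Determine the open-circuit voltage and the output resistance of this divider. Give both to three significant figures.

V_th is the open-circuit tap voltage: 8.38 × 19.8/(3.28 + 19.8) = 7.19 V.
With the supply zeroed, R_top and R_bot appear in parallel from the tap: R_th = R_top‖R_bot = (3.28 × 19.8)/23.08 = 2.81 kΩ.

V_th = 7.19 V, R_th = 2.81 kΩ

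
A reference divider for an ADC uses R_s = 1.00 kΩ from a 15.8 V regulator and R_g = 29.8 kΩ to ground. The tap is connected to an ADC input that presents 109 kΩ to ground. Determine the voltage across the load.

The load sits in parallel with R_g: R_g‖R_L = (29.8 × 109) / (29.8 + 109) = 23.40 kΩ.
V_out = 15.8 × 23.40 / (1.00 + 23.40) = 15.8 × 23.40/24.40 = 15.2 V.
(Unloaded it would have been 15.3 V.)

V_out ≈ 15.2 V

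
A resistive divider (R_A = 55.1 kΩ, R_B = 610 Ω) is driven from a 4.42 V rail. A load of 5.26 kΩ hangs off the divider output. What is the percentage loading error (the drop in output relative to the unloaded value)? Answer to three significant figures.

10.3 %

The divider's output (Thévenin) resistance is R_A‖R_B = 603.3 Ω.
Fractional drop under load = R_th/(R_th + R_L) = 603.3 / (603.3 + 5260) = 0.1029.
So the output falls by 10.3 %.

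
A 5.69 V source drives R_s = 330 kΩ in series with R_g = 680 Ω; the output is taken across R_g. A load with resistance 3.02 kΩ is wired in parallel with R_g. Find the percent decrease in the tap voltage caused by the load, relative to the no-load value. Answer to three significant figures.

Unloaded V = 5.69 × 680/330700 = 0.01170 V.
Loaded: R_g‖R_L = 555.0 Ω, giving V = 5.69 × 555.0/330600 = 0.009554 V.
Drop = (0.01170 − 0.009554) / 0.01170 = 18.3 %.

18.3 %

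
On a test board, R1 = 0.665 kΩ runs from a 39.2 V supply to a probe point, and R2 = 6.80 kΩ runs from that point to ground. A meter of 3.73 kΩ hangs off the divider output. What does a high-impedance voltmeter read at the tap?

The load sits in parallel with R2: R2‖R_L = (6800 × 3730) / (6800 + 3730) = 2409 Ω.
V_out = 39.2 × 2409 / (665 + 2409) = 39.2 × 2409/3074 = 30.7 V.

V_out ≈ 30.7 V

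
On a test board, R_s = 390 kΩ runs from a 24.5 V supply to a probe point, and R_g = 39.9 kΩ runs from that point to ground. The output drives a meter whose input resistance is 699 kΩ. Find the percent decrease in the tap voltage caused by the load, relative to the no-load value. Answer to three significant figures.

4.92 %

The divider's output (Thévenin) resistance is R_s‖R_g = 36.20 kΩ.
Fractional drop under load = R_th/(R_th + R_L) = 36.20 / (36.20 + 699) = 0.04923.
So the output falls by 4.92 %.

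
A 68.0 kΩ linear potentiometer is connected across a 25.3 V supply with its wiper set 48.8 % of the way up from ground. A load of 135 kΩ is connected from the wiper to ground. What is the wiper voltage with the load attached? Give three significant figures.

The wiper splits the pot into (1−α)R = 34.82 kΩ above and αR = 33.18 kΩ below.
Lower section ‖ load = 26.64 kΩ.
V_wiper = 25.3 × 26.64/(34.82 + 26.64) = 11.0 V.

V ≈ 11.0 V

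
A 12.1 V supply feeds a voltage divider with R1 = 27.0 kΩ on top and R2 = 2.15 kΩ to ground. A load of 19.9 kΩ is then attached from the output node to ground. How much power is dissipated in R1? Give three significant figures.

P ≈ 4.72 mW

Total resistance from the source is R1 + (R2‖R_L) = 28.94 kΩ, so I = 12.1/28.94 kΩ = 0.4181 mA.
P = I²·R1 = (0.4181 mA)² × 27.0 kΩ = 4.72 mW.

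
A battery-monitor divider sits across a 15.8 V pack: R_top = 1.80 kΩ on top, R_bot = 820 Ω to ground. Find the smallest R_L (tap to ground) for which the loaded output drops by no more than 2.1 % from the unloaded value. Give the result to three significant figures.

Output resistance R_th = R_top‖R_bot = (1800 × 820)/2620 = 563.4 Ω.
The fractional drop is R_th/(R_th + R_L); requiring this ≤ 0.0210 gives R_L ≥ R_th(1/0.0210 − 1) = 563.4 × 46.62 = 26.3 kΩ.

R_L(min) ≈ 26.3 kΩ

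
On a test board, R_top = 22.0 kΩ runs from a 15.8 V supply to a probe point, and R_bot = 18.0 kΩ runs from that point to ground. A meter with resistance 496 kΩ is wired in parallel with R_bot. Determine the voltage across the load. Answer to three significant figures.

The load sits in parallel with R_bot: R_bot‖R_L = (18.0 × 496) / (18.0 + 496) = 17.37 kΩ.
V_out = 15.8 × 17.37 / (22.0 + 17.37) = 15.8 × 17.37/39.37 = 6.97 V.

V_out ≈ 6.97 V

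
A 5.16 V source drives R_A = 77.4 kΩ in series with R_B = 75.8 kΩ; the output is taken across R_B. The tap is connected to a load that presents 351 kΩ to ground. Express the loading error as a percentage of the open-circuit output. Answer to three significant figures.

9.84 %

Unloaded V = 5.16 × 75.8/153.2 = 2.5531 V.
Loaded: R_B‖R_L = 62.34 kΩ, giving V = 5.16 × 62.34/139.7 = 2.3019 V.
Drop = (2.5531 − 2.3019) / 2.5531 = 9.84 %.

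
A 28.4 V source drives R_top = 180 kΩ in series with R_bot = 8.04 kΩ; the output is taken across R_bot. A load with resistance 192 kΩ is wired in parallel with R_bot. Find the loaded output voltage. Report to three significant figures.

V_out ≈ 1.17 V

The load sits in parallel with R_bot: R_bot‖R_L = (8.04 × 192) / (8.04 + 192) = 7.717 kΩ.
V_out = 28.4 × 7.717 / (180 + 7.717) = 28.4 × 7.717/187.7 = 1.17 V.
(Unloaded it would have been 1.21 V.)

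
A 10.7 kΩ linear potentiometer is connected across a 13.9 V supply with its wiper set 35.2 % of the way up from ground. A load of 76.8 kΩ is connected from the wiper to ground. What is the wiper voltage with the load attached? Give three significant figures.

V ≈ 4.74 V

The wiper splits the pot into (1−α)R = 6.934 kΩ above and αR = 3.766 kΩ below.
Lower section ‖ load = 3.590 kΩ.
V_wiper = 13.9 × 3.590/(6.934 + 3.590) = 4.74 V.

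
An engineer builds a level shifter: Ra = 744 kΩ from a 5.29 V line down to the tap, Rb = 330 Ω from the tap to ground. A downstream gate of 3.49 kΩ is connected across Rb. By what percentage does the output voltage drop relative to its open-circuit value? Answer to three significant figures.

8.64 %

Unloaded V = 5.29 × 330/744300 = 0.0023453 V.
Loaded: Rb‖R_L = 301.5 Ω, giving V = 5.29 × 301.5/744300 = 0.0021428 V.
Drop = (0.0023453 − 0.0021428) / 0.0023453 = 8.64 %.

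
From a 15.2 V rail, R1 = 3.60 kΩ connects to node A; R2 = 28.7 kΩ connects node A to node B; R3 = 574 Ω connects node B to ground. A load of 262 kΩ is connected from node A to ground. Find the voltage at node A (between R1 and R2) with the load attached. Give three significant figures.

Below node A the series string R2+R3 = 29270 Ω sits in parallel with the 262000 Ω load: 26330 Ω.
V_A = 15.2 × 26330/(3600 + 26330) = 13.4 V.

V ≈ 13.4 V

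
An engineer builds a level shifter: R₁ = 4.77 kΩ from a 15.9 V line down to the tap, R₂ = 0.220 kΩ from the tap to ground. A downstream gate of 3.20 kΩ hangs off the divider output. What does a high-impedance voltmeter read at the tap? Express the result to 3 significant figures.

V_out ≈ 0.658 V

The load sits in parallel with R₂: R₂‖R_L = (220 × 3200) / (220 + 3200) = 205.8 Ω.
V_out = 15.9 × 205.8 / (4770 + 205.8) = 15.9 × 205.8/4976 = 0.658 V.
(Unloaded it would have been 0.701 V.)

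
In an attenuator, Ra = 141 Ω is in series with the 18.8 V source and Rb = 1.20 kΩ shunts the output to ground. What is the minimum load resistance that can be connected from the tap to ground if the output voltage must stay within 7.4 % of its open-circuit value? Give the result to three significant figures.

R_L(min) ≈ 1.58 kΩ

Output resistance R_th = Ra‖Rb = (141 × 1200)/1341 = 126.2 Ω.
The fractional drop is R_th/(R_th + R_L); requiring this ≤ 0.0740 gives R_L ≥ R_th(1/0.0740 − 1) = 126.2 × 12.51 = 1.58 kΩ.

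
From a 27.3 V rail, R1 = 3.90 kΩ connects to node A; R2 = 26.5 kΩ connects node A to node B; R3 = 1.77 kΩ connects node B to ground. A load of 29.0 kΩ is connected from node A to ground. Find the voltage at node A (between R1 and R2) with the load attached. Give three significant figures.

V ≈ 21.5 V

Below node A the series string R2+R3 = 28.27 kΩ sits in parallel with the 29.0 kΩ load: 14.32 kΩ.
V_A = 27.3 × 14.32/(3.90 + 14.32) = 21.5 V.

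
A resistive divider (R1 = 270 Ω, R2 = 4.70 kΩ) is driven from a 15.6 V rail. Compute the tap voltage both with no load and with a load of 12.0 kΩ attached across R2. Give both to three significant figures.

Unloaded: 14.8 V; loaded: 14.4 V

Open-circuit: V = 15.6 × 4700/(270 + 4700) = 14.8 V.
With the load, R2 becomes R2‖R_L = 3377 Ω, so V = 15.6 × 3377/3647 = 14.4 V.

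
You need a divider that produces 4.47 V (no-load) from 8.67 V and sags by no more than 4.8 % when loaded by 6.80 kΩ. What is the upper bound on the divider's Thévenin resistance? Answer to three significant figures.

Loading drop = R_th/(R_th + R_L) ≤ 0.0480, so R_th ≤ R_L · ε/(1−ε) = 6.80 kΩ × 0.0480/0.9520 = 343 Ω.

R_th ≤ 343 Ω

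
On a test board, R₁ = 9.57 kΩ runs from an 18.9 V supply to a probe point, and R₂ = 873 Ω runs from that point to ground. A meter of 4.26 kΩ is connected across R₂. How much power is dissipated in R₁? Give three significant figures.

P ≈ 32.3 mW

Total resistance from the source is R₁ + (R₂‖R_L) = 10290 Ω, so I = 18.9/10290 Ω = 1.836 mA.
P = I²·R₁ = (1.836 mA)² × 9.57 kΩ = 32.3 mW.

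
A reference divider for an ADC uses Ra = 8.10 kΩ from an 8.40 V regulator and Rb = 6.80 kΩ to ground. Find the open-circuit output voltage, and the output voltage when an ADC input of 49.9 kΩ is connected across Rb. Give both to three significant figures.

Open-circuit: V = 8.40 × 6.80/(8.10 + 6.80) = 3.83 V.
With the load, Rb becomes Rb‖R_L = 5.984 kΩ, so V = 8.40 × 5.984/14.08 = 3.57 V.

Unloaded: 3.83 V; loaded: 3.57 V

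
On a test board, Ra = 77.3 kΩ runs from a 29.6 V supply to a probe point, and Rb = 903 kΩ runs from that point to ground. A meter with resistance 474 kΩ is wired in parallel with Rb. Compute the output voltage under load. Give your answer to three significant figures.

The load sits in parallel with Rb: Rb‖R_L = (903 × 474) / (903 + 474) = 310.8 kΩ.
V_out = 29.6 × 310.8 / (77.3 + 310.8) = 29.6 × 310.8/388.1 = 23.7 V.

V_out ≈ 23.7 V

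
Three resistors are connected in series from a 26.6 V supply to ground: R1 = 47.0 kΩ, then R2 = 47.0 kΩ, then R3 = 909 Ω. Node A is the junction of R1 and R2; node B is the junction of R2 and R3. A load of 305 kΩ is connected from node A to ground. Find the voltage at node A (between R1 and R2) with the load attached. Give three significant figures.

Below node A the series string R2+R3 = 47910 Ω sits in parallel with the 305000 Ω load: 41410 Ω.
V_A = 26.6 × 41410/(47000 + 41410) = 12.5 V.

V ≈ 12.5 V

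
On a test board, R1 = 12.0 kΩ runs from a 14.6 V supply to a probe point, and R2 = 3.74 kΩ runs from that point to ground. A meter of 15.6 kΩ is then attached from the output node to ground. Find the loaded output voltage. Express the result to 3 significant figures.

The load sits in parallel with R2: R2‖R_L = (3.74 × 15.6) / (3.74 + 15.6) = 3.017 kΩ.
V_out = 14.6 × 3.017 / (12.0 + 3.017) = 14.6 × 3.017/15.02 = 2.93 V.

V_out ≈ 2.93 V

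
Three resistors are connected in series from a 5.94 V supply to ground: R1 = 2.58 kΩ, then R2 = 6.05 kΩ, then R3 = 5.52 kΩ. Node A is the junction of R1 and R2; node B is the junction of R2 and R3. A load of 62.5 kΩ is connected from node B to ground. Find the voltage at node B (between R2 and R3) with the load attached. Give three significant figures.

At node B, R3 is in parallel with the load: R3‖R_L = 5.072 kΩ.
Below node A the resistance is R2 + (R3‖R_L) = 11.12 kΩ, so V_A = 5.94 × 11.12/13.70 = 4.822 V.
Then V_B = V_A × (R3‖R_L)/(R2 + R3‖R_L) = 4.822 × 5.072/11.12 = 2.20 V.

V ≈ 2.20 V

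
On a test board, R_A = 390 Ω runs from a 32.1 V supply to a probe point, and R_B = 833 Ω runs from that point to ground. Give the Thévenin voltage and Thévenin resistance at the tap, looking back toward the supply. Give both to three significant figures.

V_th is the open-circuit tap voltage: 32.1 × 833/(390 + 833) = 21.9 V.
With the supply zeroed, R_A and R_B appear in parallel from the tap: R_th = R_A‖R_B = (390 × 833)/1223 = 266 Ω.

V_th = 21.9 V, R_th = 266 Ω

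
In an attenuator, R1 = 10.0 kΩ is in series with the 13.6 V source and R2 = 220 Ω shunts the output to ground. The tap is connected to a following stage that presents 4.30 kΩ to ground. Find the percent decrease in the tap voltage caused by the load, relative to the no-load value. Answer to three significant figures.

The divider's output (Thévenin) resistance is R1‖R2 = 215.3 Ω.
Fractional drop under load = R_th/(R_th + R_L) = 215.3 / (215.3 + 4300) = 0.04767.
So the output falls by 4.77 %.

4.77 %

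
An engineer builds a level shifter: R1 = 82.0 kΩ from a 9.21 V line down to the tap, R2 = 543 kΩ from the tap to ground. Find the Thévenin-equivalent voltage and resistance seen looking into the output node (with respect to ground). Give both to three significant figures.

V_th = 8.00 V, R_th = 71.2 kΩ

V_th is the open-circuit tap voltage: 9.21 × 543/(82.0 + 543) = 8.00 V.
With the supply zeroed, R1 and R2 appear in parallel from the tap: R_th = R1‖R2 = (82.0 × 543)/625.0 = 71.2 kΩ.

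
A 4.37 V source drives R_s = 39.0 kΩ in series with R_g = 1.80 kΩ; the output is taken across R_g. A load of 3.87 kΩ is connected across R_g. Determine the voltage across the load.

The load sits in parallel with R_g: R_g‖R_L = (1.80 × 3.87) / (1.80 + 3.87) = 1.229 kΩ.
V_out = 4.37 × 1.229 / (39.0 + 1.229) = 4.37 × 1.229/40.23 = 0.133 V.
(Unloaded it would have been 0.193 V.)

V_out ≈ 0.133 V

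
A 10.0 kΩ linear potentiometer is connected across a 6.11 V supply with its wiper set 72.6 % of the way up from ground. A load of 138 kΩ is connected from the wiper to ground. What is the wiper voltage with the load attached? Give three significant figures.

The wiper splits the pot into (1−α)R = 2.740 kΩ above and αR = 7.260 kΩ below.
Lower section ‖ load = 6.897 kΩ.
V_wiper = 6.11 × 6.897/(2.740 + 6.897) = 4.37 V.

V ≈ 4.37 V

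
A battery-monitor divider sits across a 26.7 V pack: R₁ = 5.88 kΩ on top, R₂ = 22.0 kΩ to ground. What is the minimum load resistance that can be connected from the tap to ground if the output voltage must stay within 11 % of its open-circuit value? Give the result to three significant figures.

Output resistance R_th = R₁‖R₂ = (5.88 × 22.0)/27.88 = 4.640 kΩ.
The fractional drop is R_th/(R_th + R_L); requiring this ≤ 0.110 gives R_L ≥ R_th(1/0.110 − 1) = 4.640 × 8.091 = 37.5 kΩ.

R_L(min) ≈ 37.5 kΩ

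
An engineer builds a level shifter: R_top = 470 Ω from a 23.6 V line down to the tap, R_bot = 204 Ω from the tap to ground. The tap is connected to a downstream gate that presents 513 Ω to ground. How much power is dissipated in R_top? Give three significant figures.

P ≈ 690 mW

Total resistance from the source is R_top + (R_bot‖R_L) = 616.0 Ω, so I = 23.6/616.0 Ω = 38.31 mA.
P = I²·R_top = (38.31 mA)² × 470 Ω = 690 mW.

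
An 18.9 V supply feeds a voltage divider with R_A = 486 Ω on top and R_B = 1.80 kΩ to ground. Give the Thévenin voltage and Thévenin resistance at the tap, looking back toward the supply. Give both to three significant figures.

V_th = 14.9 V, R_th = 383 Ω

V_th is the open-circuit tap voltage: 18.9 × 1800/(486 + 1800) = 14.9 V.
With the supply zeroed, R_A and R_B appear in parallel from the tap: R_th = R_A‖R_B = (486 × 1800)/2286 = 383 Ω.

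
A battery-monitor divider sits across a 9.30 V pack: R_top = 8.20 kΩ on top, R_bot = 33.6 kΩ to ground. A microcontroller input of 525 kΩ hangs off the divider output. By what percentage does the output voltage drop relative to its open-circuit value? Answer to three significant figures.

1.24 %

The divider's output (Thévenin) resistance is R_top‖R_bot = 6.591 kΩ.
Fractional drop under load = R_th/(R_th + R_L) = 6.591 / (6.591 + 525) = 0.01240.
So the output falls by 1.24 %.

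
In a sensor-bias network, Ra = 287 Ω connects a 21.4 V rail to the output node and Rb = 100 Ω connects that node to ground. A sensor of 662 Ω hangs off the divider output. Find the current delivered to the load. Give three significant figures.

Rb‖R_L = 86.88 Ω; V_out = 21.4 × 86.88/373.9 = 4.973 V.
I_L = V_out / R_L = 4.973 / 662 Ω = 7.51 mA.

I_L ≈ 7.51 mA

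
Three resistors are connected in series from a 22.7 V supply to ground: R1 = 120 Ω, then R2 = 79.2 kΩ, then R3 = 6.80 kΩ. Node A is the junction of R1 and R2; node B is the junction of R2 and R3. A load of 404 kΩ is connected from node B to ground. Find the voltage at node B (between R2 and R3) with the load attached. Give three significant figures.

At node B, R3 is in parallel with the load: R3‖R_L = 6687 Ω.
Below node A the resistance is R2 + (R3‖R_L) = 85890 Ω, so V_A = 22.7 × 85890/86010 = 22.67 V.
Then V_B = V_A × (R3‖R_L)/(R2 + R3‖R_L) = 22.67 × 6687/85890 = 1.77 V.

V ≈ 1.77 V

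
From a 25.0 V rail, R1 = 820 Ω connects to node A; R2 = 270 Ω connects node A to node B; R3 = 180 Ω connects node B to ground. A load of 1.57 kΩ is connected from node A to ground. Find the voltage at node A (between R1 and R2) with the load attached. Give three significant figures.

V ≈ 7.47 V

Below node A the series string R2+R3 = 450.0 Ω sits in parallel with the 1570 Ω load: 349.8 Ω.
V_A = 25.0 × 349.8/(820 + 349.8) = 7.47 V.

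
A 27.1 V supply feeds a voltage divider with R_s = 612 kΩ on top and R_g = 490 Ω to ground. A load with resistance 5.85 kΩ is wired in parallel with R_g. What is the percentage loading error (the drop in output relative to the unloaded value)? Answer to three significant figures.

7.72 %

The divider's output (Thévenin) resistance is R_s‖R_g = 489.6 Ω.
Fractional drop under load = R_th/(R_th + R_L) = 489.6 / (489.6 + 5850) = 0.07723.
So the output falls by 7.72 %.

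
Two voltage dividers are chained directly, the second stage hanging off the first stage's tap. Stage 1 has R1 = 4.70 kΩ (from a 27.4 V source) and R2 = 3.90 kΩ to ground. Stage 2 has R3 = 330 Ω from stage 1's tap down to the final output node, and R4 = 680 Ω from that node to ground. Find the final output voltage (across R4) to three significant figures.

Stage 2 presents R3+R4 = 1010 Ω as a load on stage 1's tap.
Stage 1's lower leg becomes R2‖(R3+R4) = 802.2 Ω, so V_mid = 27.4 × 802.2/5502 = 3.995 V.
Stage 2 is itself unloaded: V_out = V_mid × R4/(R3+R4) = 3.995 × 680/1010 = 2.69 V.

V_out ≈ 2.69 V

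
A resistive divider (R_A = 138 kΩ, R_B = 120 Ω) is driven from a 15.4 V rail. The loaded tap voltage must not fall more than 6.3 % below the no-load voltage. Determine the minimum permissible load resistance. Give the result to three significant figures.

Output resistance R_th = R_A‖R_B = (138000 × 120)/138100 = 119.9 Ω.
The fractional drop is R_th/(R_th + R_L); requiring this ≤ 0.0630 gives R_L ≥ R_th(1/0.0630 − 1) = 119.9 × 14.87 = 1.78 kΩ.

R_L(min) ≈ 1.78 kΩ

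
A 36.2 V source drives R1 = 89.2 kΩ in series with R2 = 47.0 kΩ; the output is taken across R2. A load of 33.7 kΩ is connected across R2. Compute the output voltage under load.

The load sits in parallel with R2: R2‖R_L = (47.0 × 33.7) / (47.0 + 33.7) = 19.63 kΩ.
V_out = 36.2 × 19.63 / (89.2 + 19.63) = 36.2 × 19.63/108.8 = 6.53 V.

V_out ≈ 6.53 V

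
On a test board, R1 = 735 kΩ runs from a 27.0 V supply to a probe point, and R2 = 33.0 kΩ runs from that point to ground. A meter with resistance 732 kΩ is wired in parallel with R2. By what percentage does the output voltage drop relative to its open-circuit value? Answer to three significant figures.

The divider's output (Thévenin) resistance is R1‖R2 = 31.58 kΩ.
Fractional drop under load = R_th/(R_th + R_L) = 31.58 / (31.58 + 732) = 0.04136.
So the output falls by 4.14 %.

4.14 %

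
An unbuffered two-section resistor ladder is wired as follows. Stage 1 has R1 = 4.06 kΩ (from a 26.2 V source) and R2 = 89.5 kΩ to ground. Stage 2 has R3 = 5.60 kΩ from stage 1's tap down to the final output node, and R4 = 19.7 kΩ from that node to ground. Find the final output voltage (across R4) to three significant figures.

Stage 2 presents R3+R4 = 25.30 kΩ as a load on stage 1's tap.
Stage 1's lower leg becomes R2‖(R3+R4) = 19.72 kΩ, so V_mid = 26.2 × 19.72/23.78 = 21.73 V.
Stage 2 is itself unloaded: V_out = V_mid × R4/(R3+R4) = 21.73 × 19.7/25.30 = 16.9 V.

V_out ≈ 16.9 V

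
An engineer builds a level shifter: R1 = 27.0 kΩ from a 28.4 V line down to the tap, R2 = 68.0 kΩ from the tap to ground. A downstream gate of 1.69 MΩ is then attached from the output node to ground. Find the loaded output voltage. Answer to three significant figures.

V_out ≈ 20.1 V

The load sits in parallel with R2: R2‖R_L = (68.0 × 1690) / (68.0 + 1690) = 65.37 kΩ.
V_out = 28.4 × 65.37 / (27.0 + 65.37) = 28.4 × 65.37/92.37 = 20.1 V.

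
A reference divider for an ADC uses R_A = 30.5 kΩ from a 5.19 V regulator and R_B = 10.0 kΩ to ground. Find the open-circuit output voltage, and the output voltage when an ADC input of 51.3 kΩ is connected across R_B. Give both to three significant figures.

Unloaded: 1.28 V; loaded: 1.12 V

Open-circuit: V = 5.19 × 10.0/(30.5 + 10.0) = 1.28 V.
With the load, R_B becomes R_B‖R_L = 8.369 kΩ, so V = 5.19 × 8.369/38.87 = 1.12 V.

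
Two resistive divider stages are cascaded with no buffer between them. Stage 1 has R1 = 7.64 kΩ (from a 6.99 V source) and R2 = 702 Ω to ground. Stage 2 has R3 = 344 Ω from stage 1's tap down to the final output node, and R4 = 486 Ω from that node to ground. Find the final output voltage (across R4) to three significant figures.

V_out ≈ 0.194 V

Stage 2 presents R3+R4 = 830.0 Ω as a load on stage 1's tap.
Stage 1's lower leg becomes R2‖(R3+R4) = 380.3 Ω, so V_mid = 6.99 × 380.3/8020 = 0.3315 V.
Stage 2 is itself unloaded: V_out = V_mid × R4/(R3+R4) = 0.3315 × 486/830.0 = 0.194 V.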